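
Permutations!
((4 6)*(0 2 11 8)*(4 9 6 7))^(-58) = (0 11)(2 8)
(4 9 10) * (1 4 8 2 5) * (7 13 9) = (1 4 7 13 9 10 8 2 5) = [0, 4, 5, 3, 7, 1, 6, 13, 2, 10, 8, 11, 12, 9]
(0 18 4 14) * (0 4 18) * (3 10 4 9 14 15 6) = (18)(3 10 4 15 6)(9 14) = [0, 1, 2, 10, 15, 5, 3, 7, 8, 14, 4, 11, 12, 13, 9, 6, 16, 17, 18]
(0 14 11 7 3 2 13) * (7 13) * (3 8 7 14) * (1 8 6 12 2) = (0 3 1 8 7 6 12 2 14 11 13) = [3, 8, 14, 1, 4, 5, 12, 6, 7, 9, 10, 13, 2, 0, 11]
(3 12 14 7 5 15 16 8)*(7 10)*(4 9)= (3 12 14 10 7 5 15 16 8)(4 9)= [0, 1, 2, 12, 9, 15, 6, 5, 3, 4, 7, 11, 14, 13, 10, 16, 8]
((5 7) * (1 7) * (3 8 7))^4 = ((1 3 8 7 5))^4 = (1 5 7 8 3)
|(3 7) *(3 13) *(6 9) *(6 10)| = |(3 7 13)(6 9 10)| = 3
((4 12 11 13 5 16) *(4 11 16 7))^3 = ((4 12 16 11 13 5 7))^3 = (4 11 7 16 5 12 13)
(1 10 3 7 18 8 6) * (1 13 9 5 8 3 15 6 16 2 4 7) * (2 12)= (1 10 15 6 13 9 5 8 16 12 2 4 7 18 3)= [0, 10, 4, 1, 7, 8, 13, 18, 16, 5, 15, 11, 2, 9, 14, 6, 12, 17, 3]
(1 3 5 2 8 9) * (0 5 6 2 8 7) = [5, 3, 7, 6, 4, 8, 2, 0, 9, 1] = (0 5 8 9 1 3 6 2 7)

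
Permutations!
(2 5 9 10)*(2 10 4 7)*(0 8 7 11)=(0 8 7 2 5 9 4 11)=[8, 1, 5, 3, 11, 9, 6, 2, 7, 4, 10, 0]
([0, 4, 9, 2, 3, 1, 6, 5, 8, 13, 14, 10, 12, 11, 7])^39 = [0, 11, 7, 14, 10, 13, 6, 9, 8, 5, 3, 4, 12, 1, 2]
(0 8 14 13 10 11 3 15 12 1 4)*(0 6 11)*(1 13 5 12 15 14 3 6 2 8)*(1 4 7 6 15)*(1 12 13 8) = [4, 7, 1, 14, 2, 13, 11, 6, 3, 9, 0, 15, 8, 10, 5, 12] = (0 4 2 1 7 6 11 15 12 8 3 14 5 13 10)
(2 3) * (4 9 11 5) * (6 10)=(2 3)(4 9 11 5)(6 10)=[0, 1, 3, 2, 9, 4, 10, 7, 8, 11, 6, 5]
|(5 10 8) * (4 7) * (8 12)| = 4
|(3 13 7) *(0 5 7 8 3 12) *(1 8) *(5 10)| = 20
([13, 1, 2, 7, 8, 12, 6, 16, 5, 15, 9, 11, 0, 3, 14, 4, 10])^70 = [5, 1, 2, 0, 9, 4, 6, 13, 15, 16, 7, 11, 8, 12, 14, 10, 3]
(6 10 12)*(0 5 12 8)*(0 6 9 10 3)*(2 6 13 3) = (0 5 12 9 10 8 13 3)(2 6) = [5, 1, 6, 0, 4, 12, 2, 7, 13, 10, 8, 11, 9, 3]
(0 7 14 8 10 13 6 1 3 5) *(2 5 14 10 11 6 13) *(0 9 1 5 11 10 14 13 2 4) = (0 7 14 8 10 4)(1 3 13 2 11 6 5 9) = [7, 3, 11, 13, 0, 9, 5, 14, 10, 1, 4, 6, 12, 2, 8]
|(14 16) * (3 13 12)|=|(3 13 12)(14 16)|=6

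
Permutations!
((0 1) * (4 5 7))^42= ((0 1)(4 5 7))^42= (7)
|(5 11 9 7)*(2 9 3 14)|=7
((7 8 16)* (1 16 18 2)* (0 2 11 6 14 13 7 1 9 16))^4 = ((0 2 9 16 1)(6 14 13 7 8 18 11))^4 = (0 1 16 9 2)(6 8 14 18 13 11 7)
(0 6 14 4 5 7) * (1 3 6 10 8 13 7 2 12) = (0 10 8 13 7)(1 3 6 14 4 5 2 12) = [10, 3, 12, 6, 5, 2, 14, 0, 13, 9, 8, 11, 1, 7, 4]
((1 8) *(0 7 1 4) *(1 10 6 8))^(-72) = (10)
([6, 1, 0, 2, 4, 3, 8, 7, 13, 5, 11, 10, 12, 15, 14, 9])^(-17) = [6, 1, 0, 2, 4, 3, 8, 7, 13, 5, 11, 10, 12, 15, 14, 9]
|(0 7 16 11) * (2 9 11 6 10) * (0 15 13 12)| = |(0 7 16 6 10 2 9 11 15 13 12)| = 11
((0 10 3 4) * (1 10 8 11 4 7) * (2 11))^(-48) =((0 8 2 11 4)(1 10 3 7))^(-48) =(0 2 4 8 11)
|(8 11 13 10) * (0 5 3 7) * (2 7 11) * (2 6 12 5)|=24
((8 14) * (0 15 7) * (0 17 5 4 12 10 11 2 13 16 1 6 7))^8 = ((0 15)(1 6 7 17 5 4 12 10 11 2 13 16)(8 14))^8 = (1 11 5)(2 4 6)(7 13 12)(10 17 16)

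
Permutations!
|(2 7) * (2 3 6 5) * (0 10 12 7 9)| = |(0 10 12 7 3 6 5 2 9)| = 9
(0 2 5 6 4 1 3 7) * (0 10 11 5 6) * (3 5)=(0 2 6 4 1 5)(3 7 10 11)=[2, 5, 6, 7, 1, 0, 4, 10, 8, 9, 11, 3]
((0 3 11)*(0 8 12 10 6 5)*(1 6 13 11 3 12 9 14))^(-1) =(0 5 6 1 14 9 8 11 13 10 12) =((0 12 10 13 11 8 9 14 1 6 5))^(-1)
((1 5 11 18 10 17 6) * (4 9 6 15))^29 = ((1 5 11 18 10 17 15 4 9 6))^29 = (1 6 9 4 15 17 10 18 11 5)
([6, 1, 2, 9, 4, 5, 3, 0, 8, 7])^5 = (9)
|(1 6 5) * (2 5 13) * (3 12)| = 10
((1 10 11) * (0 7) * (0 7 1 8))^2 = ((0 1 10 11 8))^2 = (0 10 8 1 11)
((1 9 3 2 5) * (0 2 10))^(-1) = ((0 2 5 1 9 3 10))^(-1) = (0 10 3 9 1 5 2)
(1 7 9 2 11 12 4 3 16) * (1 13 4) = (1 7 9 2 11 12)(3 16 13 4) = [0, 7, 11, 16, 3, 5, 6, 9, 8, 2, 10, 12, 1, 4, 14, 15, 13]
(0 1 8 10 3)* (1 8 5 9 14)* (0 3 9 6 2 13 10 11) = (0 8 11)(1 5 6 2 13 10 9 14) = [8, 5, 13, 3, 4, 6, 2, 7, 11, 14, 9, 0, 12, 10, 1]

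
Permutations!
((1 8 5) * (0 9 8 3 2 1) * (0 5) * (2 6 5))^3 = ((0 9 8)(1 3 6 5 2))^3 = (9)(1 5 3 2 6)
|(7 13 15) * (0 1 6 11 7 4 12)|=|(0 1 6 11 7 13 15 4 12)|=9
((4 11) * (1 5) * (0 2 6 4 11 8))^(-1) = ((11)(0 2 6 4 8)(1 5))^(-1) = (11)(0 8 4 6 2)(1 5)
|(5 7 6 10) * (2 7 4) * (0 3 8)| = 6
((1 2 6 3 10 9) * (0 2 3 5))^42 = ((0 2 6 5)(1 3 10 9))^42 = (0 6)(1 10)(2 5)(3 9)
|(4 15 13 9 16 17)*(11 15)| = |(4 11 15 13 9 16 17)| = 7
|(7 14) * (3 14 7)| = 2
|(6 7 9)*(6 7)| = 2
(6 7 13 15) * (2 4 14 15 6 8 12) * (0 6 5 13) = (0 6 7)(2 4 14 15 8 12)(5 13) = [6, 1, 4, 3, 14, 13, 7, 0, 12, 9, 10, 11, 2, 5, 15, 8]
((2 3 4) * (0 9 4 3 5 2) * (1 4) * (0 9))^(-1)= ((1 4 9)(2 5))^(-1)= (1 9 4)(2 5)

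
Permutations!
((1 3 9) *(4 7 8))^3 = (9) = ((1 3 9)(4 7 8))^3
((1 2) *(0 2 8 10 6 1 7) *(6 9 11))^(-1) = ((0 2 7)(1 8 10 9 11 6))^(-1) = (0 7 2)(1 6 11 9 10 8)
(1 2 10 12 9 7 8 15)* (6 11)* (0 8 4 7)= (0 8 15 1 2 10 12 9)(4 7)(6 11)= [8, 2, 10, 3, 7, 5, 11, 4, 15, 0, 12, 6, 9, 13, 14, 1]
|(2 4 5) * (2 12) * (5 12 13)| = 6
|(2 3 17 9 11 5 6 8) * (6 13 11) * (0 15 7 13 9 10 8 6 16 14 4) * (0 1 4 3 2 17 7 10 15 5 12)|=20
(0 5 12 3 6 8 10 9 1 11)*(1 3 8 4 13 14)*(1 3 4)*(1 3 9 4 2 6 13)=(0 5 12 8 10 4 1 11)(2 6 3 13 14 9)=[5, 11, 6, 13, 1, 12, 3, 7, 10, 2, 4, 0, 8, 14, 9]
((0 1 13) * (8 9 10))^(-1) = ((0 1 13)(8 9 10))^(-1) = (0 13 1)(8 10 9)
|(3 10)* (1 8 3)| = 4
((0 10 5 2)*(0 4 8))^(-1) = ((0 10 5 2 4 8))^(-1) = (0 8 4 2 5 10)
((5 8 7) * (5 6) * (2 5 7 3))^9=(2 5 8 3)(6 7)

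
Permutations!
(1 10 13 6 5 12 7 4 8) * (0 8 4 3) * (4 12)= (0 8 1 10 13 6 5 4 12 7 3)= [8, 10, 2, 0, 12, 4, 5, 3, 1, 9, 13, 11, 7, 6]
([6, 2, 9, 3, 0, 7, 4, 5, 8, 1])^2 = (0 4 6)(1 9 2)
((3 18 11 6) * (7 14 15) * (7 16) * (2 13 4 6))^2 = (2 4 3 11 13 6 18)(7 15)(14 16)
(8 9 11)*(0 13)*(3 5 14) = [13, 1, 2, 5, 4, 14, 6, 7, 9, 11, 10, 8, 12, 0, 3] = (0 13)(3 5 14)(8 9 11)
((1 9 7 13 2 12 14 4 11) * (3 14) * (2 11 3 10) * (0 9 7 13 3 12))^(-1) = ((0 9 13 11 1 7 3 14 4 12 10 2))^(-1) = (0 2 10 12 4 14 3 7 1 11 13 9)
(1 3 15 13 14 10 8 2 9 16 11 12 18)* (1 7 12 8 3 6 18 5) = (1 6 18 7 12 5)(2 9 16 11 8)(3 15 13 14 10) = [0, 6, 9, 15, 4, 1, 18, 12, 2, 16, 3, 8, 5, 14, 10, 13, 11, 17, 7]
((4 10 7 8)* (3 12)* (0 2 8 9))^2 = (12)(0 8 10 9 2 4 7)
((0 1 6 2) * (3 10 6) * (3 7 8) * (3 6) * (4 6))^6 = (10)(0 2 6 4 8 7 1)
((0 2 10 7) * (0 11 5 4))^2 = (0 10 11 4 2 7 5)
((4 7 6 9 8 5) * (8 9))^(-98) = ((9)(4 7 6 8 5))^(-98) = (9)(4 6 5 7 8)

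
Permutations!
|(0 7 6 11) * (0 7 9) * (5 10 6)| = |(0 9)(5 10 6 11 7)| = 10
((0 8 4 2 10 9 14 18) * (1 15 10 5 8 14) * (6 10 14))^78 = ((0 6 10 9 1 15 14 18)(2 5 8 4))^78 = (0 14 1 10)(2 8)(4 5)(6 18 15 9)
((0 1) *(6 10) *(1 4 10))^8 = (0 6 4 1 10)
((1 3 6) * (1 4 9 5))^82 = ((1 3 6 4 9 5))^82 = (1 9 6)(3 5 4)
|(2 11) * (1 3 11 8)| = 5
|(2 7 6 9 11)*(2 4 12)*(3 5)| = 14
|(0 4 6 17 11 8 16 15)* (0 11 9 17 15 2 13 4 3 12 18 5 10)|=24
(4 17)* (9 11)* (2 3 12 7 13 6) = [0, 1, 3, 12, 17, 5, 2, 13, 8, 11, 10, 9, 7, 6, 14, 15, 16, 4] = (2 3 12 7 13 6)(4 17)(9 11)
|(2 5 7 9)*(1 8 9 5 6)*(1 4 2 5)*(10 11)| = 30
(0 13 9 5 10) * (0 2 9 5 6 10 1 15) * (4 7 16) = (0 13 5 1 15)(2 9 6 10)(4 7 16) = [13, 15, 9, 3, 7, 1, 10, 16, 8, 6, 2, 11, 12, 5, 14, 0, 4]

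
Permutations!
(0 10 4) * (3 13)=(0 10 4)(3 13)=[10, 1, 2, 13, 0, 5, 6, 7, 8, 9, 4, 11, 12, 3]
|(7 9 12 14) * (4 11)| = 4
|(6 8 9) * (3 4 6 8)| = 6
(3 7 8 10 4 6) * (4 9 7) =(3 4 6)(7 8 10 9) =[0, 1, 2, 4, 6, 5, 3, 8, 10, 7, 9]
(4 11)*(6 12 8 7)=[0, 1, 2, 3, 11, 5, 12, 6, 7, 9, 10, 4, 8]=(4 11)(6 12 8 7)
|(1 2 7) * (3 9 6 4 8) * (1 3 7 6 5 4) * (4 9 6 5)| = |(1 2 5 9 4 8 7 3 6)| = 9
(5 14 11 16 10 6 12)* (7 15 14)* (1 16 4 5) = (1 16 10 6 12)(4 5 7 15 14 11) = [0, 16, 2, 3, 5, 7, 12, 15, 8, 9, 6, 4, 1, 13, 11, 14, 10]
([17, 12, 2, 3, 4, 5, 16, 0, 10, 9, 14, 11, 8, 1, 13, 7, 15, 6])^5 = [7, 13, 2, 3, 4, 5, 17, 15, 12, 9, 8, 11, 1, 14, 10, 16, 6, 0]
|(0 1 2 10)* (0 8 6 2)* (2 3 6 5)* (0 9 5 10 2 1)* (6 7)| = 6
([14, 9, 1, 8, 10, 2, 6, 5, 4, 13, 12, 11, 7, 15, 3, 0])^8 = (0 5 3 1 4 13 12)(2 8 9 10 15 7 14)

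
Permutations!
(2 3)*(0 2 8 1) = (0 2 3 8 1) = [2, 0, 3, 8, 4, 5, 6, 7, 1]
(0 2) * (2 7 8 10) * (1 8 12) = (0 7 12 1 8 10 2) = [7, 8, 0, 3, 4, 5, 6, 12, 10, 9, 2, 11, 1]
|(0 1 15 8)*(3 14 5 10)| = 4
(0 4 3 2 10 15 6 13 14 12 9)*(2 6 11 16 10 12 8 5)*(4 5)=(0 5 2 12 9)(3 6 13 14 8 4)(10 15 11 16)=[5, 1, 12, 6, 3, 2, 13, 7, 4, 0, 15, 16, 9, 14, 8, 11, 10]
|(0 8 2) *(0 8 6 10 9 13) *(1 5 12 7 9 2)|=|(0 6 10 2 8 1 5 12 7 9 13)|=11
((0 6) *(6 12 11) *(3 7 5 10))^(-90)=(0 11)(3 5)(6 12)(7 10)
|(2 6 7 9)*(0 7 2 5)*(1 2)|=|(0 7 9 5)(1 2 6)|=12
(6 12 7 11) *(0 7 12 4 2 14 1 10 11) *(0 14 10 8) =(0 7 14 1 8)(2 10 11 6 4) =[7, 8, 10, 3, 2, 5, 4, 14, 0, 9, 11, 6, 12, 13, 1]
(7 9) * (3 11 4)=(3 11 4)(7 9)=[0, 1, 2, 11, 3, 5, 6, 9, 8, 7, 10, 4]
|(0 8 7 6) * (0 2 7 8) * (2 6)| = 2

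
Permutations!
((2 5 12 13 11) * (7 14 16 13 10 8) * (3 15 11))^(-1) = (2 11 15 3 13 16 14 7 8 10 12 5)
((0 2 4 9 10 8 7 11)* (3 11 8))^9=((0 2 4 9 10 3 11)(7 8))^9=(0 4 10 11 2 9 3)(7 8)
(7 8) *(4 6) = (4 6)(7 8) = [0, 1, 2, 3, 6, 5, 4, 8, 7]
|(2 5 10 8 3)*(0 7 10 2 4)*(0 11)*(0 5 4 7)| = |(2 4 11 5)(3 7 10 8)| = 4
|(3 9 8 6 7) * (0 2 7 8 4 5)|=14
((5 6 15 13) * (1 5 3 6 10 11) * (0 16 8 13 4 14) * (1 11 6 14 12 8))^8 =(0 12 5 3 15 16 8 10 14 4 1 13 6)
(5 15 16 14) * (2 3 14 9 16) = (2 3 14 5 15)(9 16) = [0, 1, 3, 14, 4, 15, 6, 7, 8, 16, 10, 11, 12, 13, 5, 2, 9]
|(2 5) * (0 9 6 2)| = 5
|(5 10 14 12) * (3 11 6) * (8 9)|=12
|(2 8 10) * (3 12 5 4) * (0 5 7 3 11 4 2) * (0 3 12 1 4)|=18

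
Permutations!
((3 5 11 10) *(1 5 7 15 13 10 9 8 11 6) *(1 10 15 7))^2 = ((1 5 6 10 3)(8 11 9)(13 15))^2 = (15)(1 6 3 5 10)(8 9 11)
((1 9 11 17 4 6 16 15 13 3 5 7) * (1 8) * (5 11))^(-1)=(1 8 7 5 9)(3 13 15 16 6 4 17 11)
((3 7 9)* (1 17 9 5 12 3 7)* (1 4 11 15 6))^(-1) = (1 6 15 11 4 3 12 5 7 9 17)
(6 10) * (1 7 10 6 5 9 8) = (1 7 10 5 9 8) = [0, 7, 2, 3, 4, 9, 6, 10, 1, 8, 5]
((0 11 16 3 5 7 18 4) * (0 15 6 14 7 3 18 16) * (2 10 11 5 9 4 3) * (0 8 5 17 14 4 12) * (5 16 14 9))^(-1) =(0 12 9 17)(2 5 3 18 16 8 11 10)(4 6 15)(7 14)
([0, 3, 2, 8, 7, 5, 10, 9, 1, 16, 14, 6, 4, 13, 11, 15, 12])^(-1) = [0, 8, 2, 1, 12, 5, 11, 4, 3, 7, 6, 14, 16, 13, 10, 15, 9]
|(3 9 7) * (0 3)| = 4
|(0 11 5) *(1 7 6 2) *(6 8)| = |(0 11 5)(1 7 8 6 2)| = 15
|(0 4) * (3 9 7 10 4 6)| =7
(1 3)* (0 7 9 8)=[7, 3, 2, 1, 4, 5, 6, 9, 0, 8]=(0 7 9 8)(1 3)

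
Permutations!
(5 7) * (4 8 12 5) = (4 8 12 5 7) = [0, 1, 2, 3, 8, 7, 6, 4, 12, 9, 10, 11, 5]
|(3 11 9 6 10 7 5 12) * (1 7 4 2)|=11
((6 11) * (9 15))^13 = (6 11)(9 15)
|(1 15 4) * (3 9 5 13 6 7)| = 6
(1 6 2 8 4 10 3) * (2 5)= (1 6 5 2 8 4 10 3)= [0, 6, 8, 1, 10, 2, 5, 7, 4, 9, 3]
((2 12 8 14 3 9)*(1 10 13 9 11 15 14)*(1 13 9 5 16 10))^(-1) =(2 9 10 16 5 13 8 12)(3 14 15 11)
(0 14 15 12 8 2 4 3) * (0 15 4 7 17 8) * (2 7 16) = (0 14 4 3 15 12)(2 16)(7 17 8) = [14, 1, 16, 15, 3, 5, 6, 17, 7, 9, 10, 11, 0, 13, 4, 12, 2, 8]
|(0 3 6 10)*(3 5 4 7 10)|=10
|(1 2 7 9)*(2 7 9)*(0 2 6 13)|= 7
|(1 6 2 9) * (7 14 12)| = |(1 6 2 9)(7 14 12)| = 12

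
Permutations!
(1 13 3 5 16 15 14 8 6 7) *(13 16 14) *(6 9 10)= (1 16 15 13 3 5 14 8 9 10 6 7)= [0, 16, 2, 5, 4, 14, 7, 1, 9, 10, 6, 11, 12, 3, 8, 13, 15]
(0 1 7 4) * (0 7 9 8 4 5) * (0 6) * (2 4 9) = (0 1 2 4 7 5 6)(8 9) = [1, 2, 4, 3, 7, 6, 0, 5, 9, 8]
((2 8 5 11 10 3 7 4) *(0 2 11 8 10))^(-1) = (0 11 4 7 3 10 2)(5 8)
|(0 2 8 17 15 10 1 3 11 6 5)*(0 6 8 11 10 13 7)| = 24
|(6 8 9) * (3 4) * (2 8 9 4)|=4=|(2 8 4 3)(6 9)|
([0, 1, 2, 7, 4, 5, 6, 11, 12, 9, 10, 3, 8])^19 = (3 7 11)(8 12)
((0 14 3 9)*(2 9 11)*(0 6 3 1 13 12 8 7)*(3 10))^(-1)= ((0 14 1 13 12 8 7)(2 9 6 10 3 11))^(-1)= (0 7 8 12 13 1 14)(2 11 3 10 6 9)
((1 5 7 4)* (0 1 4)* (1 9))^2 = (0 1 7 9 5)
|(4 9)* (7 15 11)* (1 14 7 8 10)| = 14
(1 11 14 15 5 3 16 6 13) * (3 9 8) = (1 11 14 15 5 9 8 3 16 6 13) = [0, 11, 2, 16, 4, 9, 13, 7, 3, 8, 10, 14, 12, 1, 15, 5, 6]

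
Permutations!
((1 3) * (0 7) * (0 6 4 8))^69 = (0 8 4 6 7)(1 3)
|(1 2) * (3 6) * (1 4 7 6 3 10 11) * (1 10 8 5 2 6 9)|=|(1 6 8 5 2 4 7 9)(10 11)|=8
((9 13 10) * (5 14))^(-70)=((5 14)(9 13 10))^(-70)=(14)(9 10 13)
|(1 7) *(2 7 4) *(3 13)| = 4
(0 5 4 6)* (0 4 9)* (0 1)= (0 5 9 1)(4 6)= [5, 0, 2, 3, 6, 9, 4, 7, 8, 1]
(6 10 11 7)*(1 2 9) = [0, 2, 9, 3, 4, 5, 10, 6, 8, 1, 11, 7] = (1 2 9)(6 10 11 7)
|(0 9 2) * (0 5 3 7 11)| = |(0 9 2 5 3 7 11)| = 7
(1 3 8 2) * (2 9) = (1 3 8 9 2) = [0, 3, 1, 8, 4, 5, 6, 7, 9, 2]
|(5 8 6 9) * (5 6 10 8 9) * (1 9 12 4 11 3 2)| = 18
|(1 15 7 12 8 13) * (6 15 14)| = |(1 14 6 15 7 12 8 13)| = 8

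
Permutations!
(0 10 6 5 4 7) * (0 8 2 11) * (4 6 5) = (0 10 5 6 4 7 8 2 11) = [10, 1, 11, 3, 7, 6, 4, 8, 2, 9, 5, 0]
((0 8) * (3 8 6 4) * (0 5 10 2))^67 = (0 3 10 6 8 2 4 5)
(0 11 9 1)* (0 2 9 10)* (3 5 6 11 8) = (0 8 3 5 6 11 10)(1 2 9) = [8, 2, 9, 5, 4, 6, 11, 7, 3, 1, 0, 10]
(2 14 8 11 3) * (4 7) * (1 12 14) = [0, 12, 1, 2, 7, 5, 6, 4, 11, 9, 10, 3, 14, 13, 8] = (1 12 14 8 11 3 2)(4 7)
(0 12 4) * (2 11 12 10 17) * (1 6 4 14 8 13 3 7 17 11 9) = [10, 6, 9, 7, 0, 5, 4, 17, 13, 1, 11, 12, 14, 3, 8, 15, 16, 2] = (0 10 11 12 14 8 13 3 7 17 2 9 1 6 4)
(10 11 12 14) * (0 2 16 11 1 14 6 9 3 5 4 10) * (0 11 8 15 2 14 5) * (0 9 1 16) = (0 14 11 12 6 1 5 4 10 16 8 15 2)(3 9) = [14, 5, 0, 9, 10, 4, 1, 7, 15, 3, 16, 12, 6, 13, 11, 2, 8]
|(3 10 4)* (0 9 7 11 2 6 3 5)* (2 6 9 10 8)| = |(0 10 4 5)(2 9 7 11 6 3 8)| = 28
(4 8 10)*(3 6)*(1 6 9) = (1 6 3 9)(4 8 10) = [0, 6, 2, 9, 8, 5, 3, 7, 10, 1, 4]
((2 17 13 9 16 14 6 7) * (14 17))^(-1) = ((2 14 6 7)(9 16 17 13))^(-1) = (2 7 6 14)(9 13 17 16)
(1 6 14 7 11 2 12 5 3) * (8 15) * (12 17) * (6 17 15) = (1 17 12 5 3)(2 15 8 6 14 7 11) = [0, 17, 15, 1, 4, 3, 14, 11, 6, 9, 10, 2, 5, 13, 7, 8, 16, 12]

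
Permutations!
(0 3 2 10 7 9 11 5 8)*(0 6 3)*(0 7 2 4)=[7, 1, 10, 4, 0, 8, 3, 9, 6, 11, 2, 5]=(0 7 9 11 5 8 6 3 4)(2 10)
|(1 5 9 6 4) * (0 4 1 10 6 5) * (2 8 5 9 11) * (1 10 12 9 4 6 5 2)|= |(0 6 10 5 11 1)(2 8)(4 12 9)|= 6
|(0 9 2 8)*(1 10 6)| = 12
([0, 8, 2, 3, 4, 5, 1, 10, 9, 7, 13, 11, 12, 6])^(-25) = [0, 7, 2, 3, 4, 5, 9, 6, 10, 13, 1, 11, 12, 8]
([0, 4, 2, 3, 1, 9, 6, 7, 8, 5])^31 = [0, 4, 2, 3, 1, 9, 6, 7, 8, 5]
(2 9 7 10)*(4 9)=(2 4 9 7 10)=[0, 1, 4, 3, 9, 5, 6, 10, 8, 7, 2]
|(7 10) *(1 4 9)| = 6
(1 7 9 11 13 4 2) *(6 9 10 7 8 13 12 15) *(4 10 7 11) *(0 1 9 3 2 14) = (0 1 8 13 10 11 12 15 6 3 2 9 4 14) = [1, 8, 9, 2, 14, 5, 3, 7, 13, 4, 11, 12, 15, 10, 0, 6]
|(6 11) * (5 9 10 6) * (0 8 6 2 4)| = |(0 8 6 11 5 9 10 2 4)| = 9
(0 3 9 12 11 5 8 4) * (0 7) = (0 3 9 12 11 5 8 4 7) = [3, 1, 2, 9, 7, 8, 6, 0, 4, 12, 10, 5, 11]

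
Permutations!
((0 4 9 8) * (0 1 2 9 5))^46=(0 4 5)(1 9)(2 8)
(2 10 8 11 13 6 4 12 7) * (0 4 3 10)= (0 4 12 7 2)(3 10 8 11 13 6)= [4, 1, 0, 10, 12, 5, 3, 2, 11, 9, 8, 13, 7, 6]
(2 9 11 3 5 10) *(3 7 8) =(2 9 11 7 8 3 5 10) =[0, 1, 9, 5, 4, 10, 6, 8, 3, 11, 2, 7]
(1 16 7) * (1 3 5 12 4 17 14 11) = (1 16 7 3 5 12 4 17 14 11) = [0, 16, 2, 5, 17, 12, 6, 3, 8, 9, 10, 1, 4, 13, 11, 15, 7, 14]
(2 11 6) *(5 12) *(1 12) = (1 12 5)(2 11 6) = [0, 12, 11, 3, 4, 1, 2, 7, 8, 9, 10, 6, 5]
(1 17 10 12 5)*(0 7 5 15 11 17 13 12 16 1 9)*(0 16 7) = (1 13 12 15 11 17 10 7 5 9 16) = [0, 13, 2, 3, 4, 9, 6, 5, 8, 16, 7, 17, 15, 12, 14, 11, 1, 10]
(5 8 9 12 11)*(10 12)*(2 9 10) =(2 9)(5 8 10 12 11) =[0, 1, 9, 3, 4, 8, 6, 7, 10, 2, 12, 5, 11]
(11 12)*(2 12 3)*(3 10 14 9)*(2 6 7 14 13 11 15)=(2 12 15)(3 6 7 14 9)(10 13 11)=[0, 1, 12, 6, 4, 5, 7, 14, 8, 3, 13, 10, 15, 11, 9, 2]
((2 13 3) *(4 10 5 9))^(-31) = ((2 13 3)(4 10 5 9))^(-31) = (2 3 13)(4 10 5 9)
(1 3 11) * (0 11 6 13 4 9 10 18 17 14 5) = (0 11 1 3 6 13 4 9 10 18 17 14 5) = [11, 3, 2, 6, 9, 0, 13, 7, 8, 10, 18, 1, 12, 4, 5, 15, 16, 14, 17]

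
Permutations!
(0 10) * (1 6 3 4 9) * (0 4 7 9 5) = (0 10 4 5)(1 6 3 7 9) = [10, 6, 2, 7, 5, 0, 3, 9, 8, 1, 4]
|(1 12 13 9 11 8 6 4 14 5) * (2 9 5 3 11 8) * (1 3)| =12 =|(1 12 13 5 3 11 2 9 8 6 4 14)|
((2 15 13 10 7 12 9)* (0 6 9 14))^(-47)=(0 2 10 14 9 13 12 6 15 7)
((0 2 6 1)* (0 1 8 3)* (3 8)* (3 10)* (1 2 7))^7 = ((0 7 1 2 6 10 3))^7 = (10)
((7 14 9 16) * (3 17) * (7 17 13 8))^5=(3 9 8 17 14 13 16 7)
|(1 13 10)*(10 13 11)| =3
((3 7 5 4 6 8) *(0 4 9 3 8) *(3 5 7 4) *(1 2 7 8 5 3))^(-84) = ((0 1 2 7 8 5 9 3 4 6))^(-84) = (0 9 2 4 8)(1 3 7 6 5)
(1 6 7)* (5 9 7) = (1 6 5 9 7) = [0, 6, 2, 3, 4, 9, 5, 1, 8, 7]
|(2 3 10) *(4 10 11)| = |(2 3 11 4 10)| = 5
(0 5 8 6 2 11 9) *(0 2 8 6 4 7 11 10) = (0 5 6 8 4 7 11 9 2 10) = [5, 1, 10, 3, 7, 6, 8, 11, 4, 2, 0, 9]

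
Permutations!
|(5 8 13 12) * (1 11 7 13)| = 7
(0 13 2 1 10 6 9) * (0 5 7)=(0 13 2 1 10 6 9 5 7)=[13, 10, 1, 3, 4, 7, 9, 0, 8, 5, 6, 11, 12, 2]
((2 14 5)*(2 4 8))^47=((2 14 5 4 8))^47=(2 5 8 14 4)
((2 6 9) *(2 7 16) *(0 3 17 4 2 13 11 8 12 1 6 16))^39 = (0 6 8 16 17 7 1 11 2 3 9 12 13 4)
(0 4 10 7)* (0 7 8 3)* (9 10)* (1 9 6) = (0 4 6 1 9 10 8 3) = [4, 9, 2, 0, 6, 5, 1, 7, 3, 10, 8]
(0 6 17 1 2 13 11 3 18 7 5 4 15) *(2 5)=[6, 5, 13, 18, 15, 4, 17, 2, 8, 9, 10, 3, 12, 11, 14, 0, 16, 1, 7]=(0 6 17 1 5 4 15)(2 13 11 3 18 7)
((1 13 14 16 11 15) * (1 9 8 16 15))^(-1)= ((1 13 14 15 9 8 16 11))^(-1)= (1 11 16 8 9 15 14 13)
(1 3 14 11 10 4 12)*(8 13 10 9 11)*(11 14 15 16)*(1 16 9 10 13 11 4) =(1 3 15 9 14 8 11 10)(4 12 16) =[0, 3, 2, 15, 12, 5, 6, 7, 11, 14, 1, 10, 16, 13, 8, 9, 4]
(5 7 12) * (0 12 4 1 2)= (0 12 5 7 4 1 2)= [12, 2, 0, 3, 1, 7, 6, 4, 8, 9, 10, 11, 5]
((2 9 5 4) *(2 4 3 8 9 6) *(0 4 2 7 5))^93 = (0 6 3)(2 5 9)(4 7 8)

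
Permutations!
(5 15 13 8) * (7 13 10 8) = (5 15 10 8)(7 13) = [0, 1, 2, 3, 4, 15, 6, 13, 5, 9, 8, 11, 12, 7, 14, 10]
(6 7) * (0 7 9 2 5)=(0 7 6 9 2 5)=[7, 1, 5, 3, 4, 0, 9, 6, 8, 2]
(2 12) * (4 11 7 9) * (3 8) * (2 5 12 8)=(2 8 3)(4 11 7 9)(5 12)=[0, 1, 8, 2, 11, 12, 6, 9, 3, 4, 10, 7, 5]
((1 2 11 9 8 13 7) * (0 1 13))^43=((0 1 2 11 9 8)(7 13))^43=(0 1 2 11 9 8)(7 13)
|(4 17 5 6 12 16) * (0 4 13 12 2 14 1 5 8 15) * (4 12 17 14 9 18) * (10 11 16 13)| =|(0 12 13 17 8 15)(1 5 6 2 9 18 4 14)(10 11 16)| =24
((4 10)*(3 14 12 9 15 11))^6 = ((3 14 12 9 15 11)(4 10))^6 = (15)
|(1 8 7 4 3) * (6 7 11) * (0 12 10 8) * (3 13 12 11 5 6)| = 8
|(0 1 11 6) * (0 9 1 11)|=|(0 11 6 9 1)|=5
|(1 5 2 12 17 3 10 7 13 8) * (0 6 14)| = |(0 6 14)(1 5 2 12 17 3 10 7 13 8)| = 30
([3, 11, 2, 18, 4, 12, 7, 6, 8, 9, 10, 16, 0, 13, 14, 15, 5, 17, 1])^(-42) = (0 5 11 18)(1 3 12 16)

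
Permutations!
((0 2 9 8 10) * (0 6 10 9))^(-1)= (0 2)(6 10)(8 9)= ((0 2)(6 10)(8 9))^(-1)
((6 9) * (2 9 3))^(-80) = ((2 9 6 3))^(-80) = (9)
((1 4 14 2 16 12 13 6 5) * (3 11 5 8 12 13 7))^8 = (1 12 2 11 6 4 7 16 5 8 14 3 13)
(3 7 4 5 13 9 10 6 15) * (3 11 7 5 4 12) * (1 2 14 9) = [0, 2, 14, 5, 4, 13, 15, 12, 8, 10, 6, 7, 3, 1, 9, 11] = (1 2 14 9 10 6 15 11 7 12 3 5 13)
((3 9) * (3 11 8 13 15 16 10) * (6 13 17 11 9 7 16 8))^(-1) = ((3 7 16 10)(6 13 15 8 17 11))^(-1) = (3 10 16 7)(6 11 17 8 15 13)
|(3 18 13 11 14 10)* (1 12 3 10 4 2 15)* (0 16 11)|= |(0 16 11 14 4 2 15 1 12 3 18 13)|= 12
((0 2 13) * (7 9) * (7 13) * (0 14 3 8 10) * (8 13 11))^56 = (3 14 13)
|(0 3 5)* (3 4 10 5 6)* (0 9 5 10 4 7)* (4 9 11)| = |(0 7)(3 6)(4 9 5 11)| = 4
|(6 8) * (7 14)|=|(6 8)(7 14)|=2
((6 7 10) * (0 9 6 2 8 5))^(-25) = (0 5 8 2 10 7 6 9)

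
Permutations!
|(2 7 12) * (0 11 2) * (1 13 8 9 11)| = 9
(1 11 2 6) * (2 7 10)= [0, 11, 6, 3, 4, 5, 1, 10, 8, 9, 2, 7]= (1 11 7 10 2 6)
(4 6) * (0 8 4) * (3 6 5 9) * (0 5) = (0 8 4)(3 6 5 9) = [8, 1, 2, 6, 0, 9, 5, 7, 4, 3]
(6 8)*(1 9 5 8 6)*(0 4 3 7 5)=(0 4 3 7 5 8 1 9)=[4, 9, 2, 7, 3, 8, 6, 5, 1, 0]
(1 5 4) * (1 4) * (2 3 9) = (1 5)(2 3 9) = [0, 5, 3, 9, 4, 1, 6, 7, 8, 2]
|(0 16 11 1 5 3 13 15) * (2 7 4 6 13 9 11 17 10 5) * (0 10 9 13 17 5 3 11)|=44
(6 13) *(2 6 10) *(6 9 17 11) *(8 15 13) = (2 9 17 11 6 8 15 13 10) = [0, 1, 9, 3, 4, 5, 8, 7, 15, 17, 2, 6, 12, 10, 14, 13, 16, 11]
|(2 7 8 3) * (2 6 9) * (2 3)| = 3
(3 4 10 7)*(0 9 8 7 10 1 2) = [9, 2, 0, 4, 1, 5, 6, 3, 7, 8, 10] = (10)(0 9 8 7 3 4 1 2)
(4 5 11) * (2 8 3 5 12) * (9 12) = (2 8 3 5 11 4 9 12) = [0, 1, 8, 5, 9, 11, 6, 7, 3, 12, 10, 4, 2]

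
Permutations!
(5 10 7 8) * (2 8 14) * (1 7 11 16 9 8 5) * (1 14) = (1 7)(2 5 10 11 16 9 8 14) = [0, 7, 5, 3, 4, 10, 6, 1, 14, 8, 11, 16, 12, 13, 2, 15, 9]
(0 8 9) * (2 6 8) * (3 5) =(0 2 6 8 9)(3 5) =[2, 1, 6, 5, 4, 3, 8, 7, 9, 0]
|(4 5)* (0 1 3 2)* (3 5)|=6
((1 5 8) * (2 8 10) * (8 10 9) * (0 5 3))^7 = (0 5 9 8 1 3)(2 10)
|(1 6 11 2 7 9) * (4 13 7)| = 8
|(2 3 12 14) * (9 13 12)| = 6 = |(2 3 9 13 12 14)|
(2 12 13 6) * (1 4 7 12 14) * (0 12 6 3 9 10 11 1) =(0 12 13 3 9 10 11 1 4 7 6 2 14) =[12, 4, 14, 9, 7, 5, 2, 6, 8, 10, 11, 1, 13, 3, 0]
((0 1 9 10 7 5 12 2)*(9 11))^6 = ((0 1 11 9 10 7 5 12 2))^6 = (0 5 9)(1 12 10)(2 7 11)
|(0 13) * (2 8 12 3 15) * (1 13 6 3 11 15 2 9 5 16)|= 13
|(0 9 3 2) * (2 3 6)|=4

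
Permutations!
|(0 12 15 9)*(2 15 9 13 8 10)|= 15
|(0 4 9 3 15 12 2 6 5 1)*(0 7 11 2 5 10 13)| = 14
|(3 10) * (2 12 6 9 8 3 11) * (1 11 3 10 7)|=10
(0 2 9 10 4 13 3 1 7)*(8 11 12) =(0 2 9 10 4 13 3 1 7)(8 11 12) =[2, 7, 9, 1, 13, 5, 6, 0, 11, 10, 4, 12, 8, 3]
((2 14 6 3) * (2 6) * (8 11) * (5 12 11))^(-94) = (14)(5 11)(8 12)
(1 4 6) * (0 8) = (0 8)(1 4 6) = [8, 4, 2, 3, 6, 5, 1, 7, 0]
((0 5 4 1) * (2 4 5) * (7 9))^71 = (0 1 4 2)(7 9) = ((0 2 4 1)(7 9))^71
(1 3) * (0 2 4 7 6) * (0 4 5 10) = [2, 3, 5, 1, 7, 10, 4, 6, 8, 9, 0] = (0 2 5 10)(1 3)(4 7 6)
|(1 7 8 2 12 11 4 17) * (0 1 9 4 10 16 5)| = |(0 1 7 8 2 12 11 10 16 5)(4 17 9)| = 30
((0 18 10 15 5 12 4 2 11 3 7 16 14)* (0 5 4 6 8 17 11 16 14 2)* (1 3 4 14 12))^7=(0 3 4 1 11 5 17 14 8 15 6 10 12 18 7)(2 16)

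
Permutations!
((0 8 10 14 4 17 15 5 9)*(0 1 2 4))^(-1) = (0 14 10 8)(1 9 5 15 17 4 2)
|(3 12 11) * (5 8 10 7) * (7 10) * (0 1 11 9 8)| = |(0 1 11 3 12 9 8 7 5)| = 9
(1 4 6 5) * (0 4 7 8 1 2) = [4, 7, 0, 3, 6, 2, 5, 8, 1] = (0 4 6 5 2)(1 7 8)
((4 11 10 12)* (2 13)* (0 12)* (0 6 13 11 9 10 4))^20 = ((0 12)(2 11 4 9 10 6 13))^20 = (2 13 6 10 9 4 11)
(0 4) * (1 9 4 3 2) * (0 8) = (0 3 2 1 9 4 8) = [3, 9, 1, 2, 8, 5, 6, 7, 0, 4]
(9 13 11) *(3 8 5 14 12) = [0, 1, 2, 8, 4, 14, 6, 7, 5, 13, 10, 9, 3, 11, 12] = (3 8 5 14 12)(9 13 11)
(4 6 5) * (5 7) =(4 6 7 5) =[0, 1, 2, 3, 6, 4, 7, 5]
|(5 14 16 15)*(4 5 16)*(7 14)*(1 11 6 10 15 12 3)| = |(1 11 6 10 15 16 12 3)(4 5 7 14)| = 8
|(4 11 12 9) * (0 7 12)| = 6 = |(0 7 12 9 4 11)|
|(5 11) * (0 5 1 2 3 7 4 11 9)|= 6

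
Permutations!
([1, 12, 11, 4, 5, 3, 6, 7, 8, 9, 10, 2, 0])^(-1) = (0 12 1)(2 11)(3 5 4)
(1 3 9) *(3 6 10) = (1 6 10 3 9) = [0, 6, 2, 9, 4, 5, 10, 7, 8, 1, 3]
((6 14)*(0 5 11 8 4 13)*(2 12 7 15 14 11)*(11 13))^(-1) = ((0 5 2 12 7 15 14 6 13)(4 11 8))^(-1) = (0 13 6 14 15 7 12 2 5)(4 8 11)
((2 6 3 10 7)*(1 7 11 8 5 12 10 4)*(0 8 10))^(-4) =(12)(1 2 3)(4 7 6)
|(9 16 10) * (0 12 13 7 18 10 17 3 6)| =|(0 12 13 7 18 10 9 16 17 3 6)| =11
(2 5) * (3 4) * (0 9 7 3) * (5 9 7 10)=[7, 1, 9, 4, 0, 2, 6, 3, 8, 10, 5]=(0 7 3 4)(2 9 10 5)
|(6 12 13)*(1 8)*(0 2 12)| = 10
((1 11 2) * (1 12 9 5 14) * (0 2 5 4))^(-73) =(0 12 4 2 9)(1 14 5 11) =((0 2 12 9 4)(1 11 5 14))^(-73)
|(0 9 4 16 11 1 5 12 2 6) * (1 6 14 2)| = 6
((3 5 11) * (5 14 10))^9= (3 11 5 10 14)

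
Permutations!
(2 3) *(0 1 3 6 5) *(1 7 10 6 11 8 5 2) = (0 7 10 6 2 11 8 5)(1 3) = [7, 3, 11, 1, 4, 0, 2, 10, 5, 9, 6, 8]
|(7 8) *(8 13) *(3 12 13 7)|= 4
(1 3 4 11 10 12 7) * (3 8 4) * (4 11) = (1 8 11 10 12 7) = [0, 8, 2, 3, 4, 5, 6, 1, 11, 9, 12, 10, 7]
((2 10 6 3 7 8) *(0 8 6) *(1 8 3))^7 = (0 10 2 8 1 6 7 3)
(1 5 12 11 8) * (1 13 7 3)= (1 5 12 11 8 13 7 3)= [0, 5, 2, 1, 4, 12, 6, 3, 13, 9, 10, 8, 11, 7]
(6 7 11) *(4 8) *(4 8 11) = (4 11 6 7) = [0, 1, 2, 3, 11, 5, 7, 4, 8, 9, 10, 6]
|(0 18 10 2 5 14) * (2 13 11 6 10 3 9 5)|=|(0 18 3 9 5 14)(6 10 13 11)|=12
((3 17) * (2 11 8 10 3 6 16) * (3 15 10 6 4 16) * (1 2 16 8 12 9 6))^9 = (1 8 4 17 3 6 9 12 11 2)(10 15)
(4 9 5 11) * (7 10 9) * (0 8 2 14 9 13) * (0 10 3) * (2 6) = (0 8 6 2 14 9 5 11 4 7 3)(10 13) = [8, 1, 14, 0, 7, 11, 2, 3, 6, 5, 13, 4, 12, 10, 9]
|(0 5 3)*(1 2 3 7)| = 6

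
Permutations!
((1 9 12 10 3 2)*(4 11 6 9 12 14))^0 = (14)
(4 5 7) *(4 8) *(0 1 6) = (0 1 6)(4 5 7 8) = [1, 6, 2, 3, 5, 7, 0, 8, 4]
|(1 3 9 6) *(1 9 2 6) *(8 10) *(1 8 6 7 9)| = |(1 3 2 7 9 8 10 6)| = 8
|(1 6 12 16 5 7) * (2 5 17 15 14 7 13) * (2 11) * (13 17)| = |(1 6 12 16 13 11 2 5 17 15 14 7)| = 12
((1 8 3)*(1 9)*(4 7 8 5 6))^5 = ((1 5 6 4 7 8 3 9))^5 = (1 8 6 9 7 5 3 4)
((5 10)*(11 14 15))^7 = (5 10)(11 14 15)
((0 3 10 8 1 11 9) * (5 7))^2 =((0 3 10 8 1 11 9)(5 7))^2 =(0 10 1 9 3 8 11)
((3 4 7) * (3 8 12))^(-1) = (3 12 8 7 4)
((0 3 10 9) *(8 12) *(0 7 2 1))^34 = (12)(0 1 2 7 9 10 3)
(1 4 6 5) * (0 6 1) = (0 6 5)(1 4) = [6, 4, 2, 3, 1, 0, 5]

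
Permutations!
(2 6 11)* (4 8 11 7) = [0, 1, 6, 3, 8, 5, 7, 4, 11, 9, 10, 2] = (2 6 7 4 8 11)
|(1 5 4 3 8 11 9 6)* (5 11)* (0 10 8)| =|(0 10 8 5 4 3)(1 11 9 6)| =12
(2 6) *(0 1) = (0 1)(2 6) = [1, 0, 6, 3, 4, 5, 2]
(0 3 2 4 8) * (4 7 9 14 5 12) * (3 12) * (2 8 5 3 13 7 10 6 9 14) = (0 12 4 5 13 7 14 3 8)(2 10 6 9) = [12, 1, 10, 8, 5, 13, 9, 14, 0, 2, 6, 11, 4, 7, 3]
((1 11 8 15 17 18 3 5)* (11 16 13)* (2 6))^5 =((1 16 13 11 8 15 17 18 3 5)(2 6))^5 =(1 15)(2 6)(3 11)(5 8)(13 18)(16 17)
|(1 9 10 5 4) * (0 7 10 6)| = 8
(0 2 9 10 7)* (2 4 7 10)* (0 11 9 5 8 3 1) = (0 4 7 11 9 2 5 8 3 1) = [4, 0, 5, 1, 7, 8, 6, 11, 3, 2, 10, 9]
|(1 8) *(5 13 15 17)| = 4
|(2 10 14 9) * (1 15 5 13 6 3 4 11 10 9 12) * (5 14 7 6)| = 12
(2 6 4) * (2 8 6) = [0, 1, 2, 3, 8, 5, 4, 7, 6] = (4 8 6)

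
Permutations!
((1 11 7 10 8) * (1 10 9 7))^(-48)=(11)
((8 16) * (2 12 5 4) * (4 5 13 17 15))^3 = ((2 12 13 17 15 4)(8 16))^3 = (2 17)(4 13)(8 16)(12 15)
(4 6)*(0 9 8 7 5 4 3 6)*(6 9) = (0 6 3 9 8 7 5 4) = [6, 1, 2, 9, 0, 4, 3, 5, 7, 8]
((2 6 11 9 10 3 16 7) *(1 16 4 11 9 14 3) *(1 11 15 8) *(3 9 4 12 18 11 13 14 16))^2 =((1 3 12 18 11 16 7 2 6 4 15 8)(9 10 13 14))^2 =(1 12 11 7 6 15)(2 4 8 3 18 16)(9 13)(10 14)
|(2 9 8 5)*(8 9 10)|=|(2 10 8 5)|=4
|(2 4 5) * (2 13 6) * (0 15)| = 10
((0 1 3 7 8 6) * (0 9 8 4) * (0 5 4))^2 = ((0 1 3 7)(4 5)(6 9 8))^2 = (0 3)(1 7)(6 8 9)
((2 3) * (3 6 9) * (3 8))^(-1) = ((2 6 9 8 3))^(-1) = (2 3 8 9 6)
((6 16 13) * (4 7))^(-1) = ((4 7)(6 16 13))^(-1) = (4 7)(6 13 16)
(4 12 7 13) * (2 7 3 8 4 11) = (2 7 13 11)(3 8 4 12) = [0, 1, 7, 8, 12, 5, 6, 13, 4, 9, 10, 2, 3, 11]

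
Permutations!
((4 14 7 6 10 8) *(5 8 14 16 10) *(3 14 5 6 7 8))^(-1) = ((3 14 8 4 16 10 5))^(-1) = (3 5 10 16 4 8 14)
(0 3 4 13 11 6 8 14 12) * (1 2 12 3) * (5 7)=[1, 2, 12, 4, 13, 7, 8, 5, 14, 9, 10, 6, 0, 11, 3]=(0 1 2 12)(3 4 13 11 6 8 14)(5 7)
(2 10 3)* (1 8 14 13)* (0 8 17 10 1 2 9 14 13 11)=(0 8 13 2 1 17 10 3 9 14 11)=[8, 17, 1, 9, 4, 5, 6, 7, 13, 14, 3, 0, 12, 2, 11, 15, 16, 10]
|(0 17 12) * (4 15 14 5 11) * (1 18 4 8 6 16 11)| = |(0 17 12)(1 18 4 15 14 5)(6 16 11 8)| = 12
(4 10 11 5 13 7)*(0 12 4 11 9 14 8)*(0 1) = (0 12 4 10 9 14 8 1)(5 13 7 11) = [12, 0, 2, 3, 10, 13, 6, 11, 1, 14, 9, 5, 4, 7, 8]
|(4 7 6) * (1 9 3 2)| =12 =|(1 9 3 2)(4 7 6)|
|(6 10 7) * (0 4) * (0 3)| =|(0 4 3)(6 10 7)| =3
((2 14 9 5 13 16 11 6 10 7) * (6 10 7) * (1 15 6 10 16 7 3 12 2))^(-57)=(1 13 9 2 3 15 7 5 14 12 6)(11 16)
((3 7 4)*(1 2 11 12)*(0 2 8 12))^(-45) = ((0 2 11)(1 8 12)(3 7 4))^(-45) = (12)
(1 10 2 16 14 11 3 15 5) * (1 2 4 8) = (1 10 4 8)(2 16 14 11 3 15 5) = [0, 10, 16, 15, 8, 2, 6, 7, 1, 9, 4, 3, 12, 13, 11, 5, 14]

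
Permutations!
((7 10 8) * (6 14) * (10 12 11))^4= (14)(7 8 10 11 12)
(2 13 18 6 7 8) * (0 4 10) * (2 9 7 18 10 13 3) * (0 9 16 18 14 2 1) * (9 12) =(0 4 13 10 12 9 7 8 16 18 6 14 2 3 1) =[4, 0, 3, 1, 13, 5, 14, 8, 16, 7, 12, 11, 9, 10, 2, 15, 18, 17, 6]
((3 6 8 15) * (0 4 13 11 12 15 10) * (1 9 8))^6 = (0 3)(1 13)(4 6)(8 12)(9 11)(10 15)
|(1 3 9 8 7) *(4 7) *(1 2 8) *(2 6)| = 15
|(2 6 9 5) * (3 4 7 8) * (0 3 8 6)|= 8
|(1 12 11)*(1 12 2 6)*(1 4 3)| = 10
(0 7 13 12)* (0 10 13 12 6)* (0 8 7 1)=(0 1)(6 8 7 12 10 13)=[1, 0, 2, 3, 4, 5, 8, 12, 7, 9, 13, 11, 10, 6]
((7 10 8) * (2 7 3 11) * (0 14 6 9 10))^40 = (14)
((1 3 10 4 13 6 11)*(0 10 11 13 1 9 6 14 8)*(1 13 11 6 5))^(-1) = (0 8 14 13 4 10)(1 5 9 11 6 3)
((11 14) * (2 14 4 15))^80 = ((2 14 11 4 15))^80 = (15)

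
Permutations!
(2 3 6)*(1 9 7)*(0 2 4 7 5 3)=(0 2)(1 9 5 3 6 4 7)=[2, 9, 0, 6, 7, 3, 4, 1, 8, 5]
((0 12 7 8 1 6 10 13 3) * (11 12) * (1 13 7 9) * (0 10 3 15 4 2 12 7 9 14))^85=((0 11 7 8 13 15 4 2 12 14)(1 6 3 10 9))^85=(0 15)(2 7)(4 11)(8 12)(13 14)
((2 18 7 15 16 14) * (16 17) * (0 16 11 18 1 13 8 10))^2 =(0 14 1 8)(2 13 10 16)(7 17 18 15 11)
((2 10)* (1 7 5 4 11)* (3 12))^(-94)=(12)(1 7 5 4 11)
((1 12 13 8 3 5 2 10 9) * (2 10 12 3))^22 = (1 5 9 3 10)(2 13)(8 12)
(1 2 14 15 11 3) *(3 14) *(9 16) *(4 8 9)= (1 2 3)(4 8 9 16)(11 14 15)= [0, 2, 3, 1, 8, 5, 6, 7, 9, 16, 10, 14, 12, 13, 15, 11, 4]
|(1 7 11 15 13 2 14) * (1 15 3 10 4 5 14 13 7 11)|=|(1 11 3 10 4 5 14 15 7)(2 13)|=18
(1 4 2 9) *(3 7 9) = (1 4 2 3 7 9) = [0, 4, 3, 7, 2, 5, 6, 9, 8, 1]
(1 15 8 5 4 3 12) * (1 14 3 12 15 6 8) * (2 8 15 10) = (1 6 15)(2 8 5 4 12 14 3 10) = [0, 6, 8, 10, 12, 4, 15, 7, 5, 9, 2, 11, 14, 13, 3, 1]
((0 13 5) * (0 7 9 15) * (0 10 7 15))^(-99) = ((0 13 5 15 10 7 9))^(-99) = (0 9 7 10 15 5 13)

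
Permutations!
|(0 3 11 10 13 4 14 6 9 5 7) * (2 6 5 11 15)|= 13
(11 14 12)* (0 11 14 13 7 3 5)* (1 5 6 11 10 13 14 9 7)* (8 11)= (0 10 13 1 5)(3 6 8 11 14 12 9 7)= [10, 5, 2, 6, 4, 0, 8, 3, 11, 7, 13, 14, 9, 1, 12]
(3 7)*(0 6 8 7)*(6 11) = [11, 1, 2, 0, 4, 5, 8, 3, 7, 9, 10, 6] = (0 11 6 8 7 3)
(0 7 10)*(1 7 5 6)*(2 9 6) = (0 5 2 9 6 1 7 10) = [5, 7, 9, 3, 4, 2, 1, 10, 8, 6, 0]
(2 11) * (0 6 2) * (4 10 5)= (0 6 2 11)(4 10 5)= [6, 1, 11, 3, 10, 4, 2, 7, 8, 9, 5, 0]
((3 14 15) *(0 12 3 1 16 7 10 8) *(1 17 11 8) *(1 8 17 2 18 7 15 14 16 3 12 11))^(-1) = ((0 11 17 1 3 16 15 2 18 7 10 8))^(-1) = (0 8 10 7 18 2 15 16 3 1 17 11)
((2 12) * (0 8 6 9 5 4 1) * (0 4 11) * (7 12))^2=(0 6 5)(2 12 7)(8 9 11)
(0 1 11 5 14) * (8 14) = (0 1 11 5 8 14) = [1, 11, 2, 3, 4, 8, 6, 7, 14, 9, 10, 5, 12, 13, 0]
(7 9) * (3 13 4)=(3 13 4)(7 9)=[0, 1, 2, 13, 3, 5, 6, 9, 8, 7, 10, 11, 12, 4]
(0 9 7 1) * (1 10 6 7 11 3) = (0 9 11 3 1)(6 7 10) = [9, 0, 2, 1, 4, 5, 7, 10, 8, 11, 6, 3]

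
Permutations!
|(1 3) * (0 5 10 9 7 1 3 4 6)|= 8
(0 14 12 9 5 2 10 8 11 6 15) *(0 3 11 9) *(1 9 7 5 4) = (0 14 12)(1 9 4)(2 10 8 7 5)(3 11 6 15) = [14, 9, 10, 11, 1, 2, 15, 5, 7, 4, 8, 6, 0, 13, 12, 3]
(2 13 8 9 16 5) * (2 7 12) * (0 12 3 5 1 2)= (0 12)(1 2 13 8 9 16)(3 5 7)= [12, 2, 13, 5, 4, 7, 6, 3, 9, 16, 10, 11, 0, 8, 14, 15, 1]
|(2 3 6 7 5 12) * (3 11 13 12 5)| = |(2 11 13 12)(3 6 7)| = 12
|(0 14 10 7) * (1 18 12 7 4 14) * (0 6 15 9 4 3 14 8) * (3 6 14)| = 12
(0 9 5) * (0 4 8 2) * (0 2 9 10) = (0 10)(4 8 9 5) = [10, 1, 2, 3, 8, 4, 6, 7, 9, 5, 0]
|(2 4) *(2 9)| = 3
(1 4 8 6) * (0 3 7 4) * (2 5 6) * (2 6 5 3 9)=(0 9 2 3 7 4 8 6 1)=[9, 0, 3, 7, 8, 5, 1, 4, 6, 2]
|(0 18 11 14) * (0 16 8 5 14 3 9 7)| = |(0 18 11 3 9 7)(5 14 16 8)| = 12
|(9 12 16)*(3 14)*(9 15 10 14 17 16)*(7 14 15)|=10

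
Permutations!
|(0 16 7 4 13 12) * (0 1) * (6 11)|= 14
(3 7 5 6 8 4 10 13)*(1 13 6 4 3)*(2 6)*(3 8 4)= (1 13)(2 6 4 10)(3 7 5)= [0, 13, 6, 7, 10, 3, 4, 5, 8, 9, 2, 11, 12, 1]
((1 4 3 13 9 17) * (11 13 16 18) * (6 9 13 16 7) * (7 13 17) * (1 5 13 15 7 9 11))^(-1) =((1 4 3 15 7 6 11 16 18)(5 13 17))^(-1) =(1 18 16 11 6 7 15 3 4)(5 17 13)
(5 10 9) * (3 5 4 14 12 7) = (3 5 10 9 4 14 12 7) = [0, 1, 2, 5, 14, 10, 6, 3, 8, 4, 9, 11, 7, 13, 12]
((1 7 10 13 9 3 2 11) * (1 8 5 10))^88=((1 7)(2 11 8 5 10 13 9 3))^88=(13)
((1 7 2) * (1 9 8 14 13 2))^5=((1 7)(2 9 8 14 13))^5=(14)(1 7)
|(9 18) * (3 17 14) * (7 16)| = 6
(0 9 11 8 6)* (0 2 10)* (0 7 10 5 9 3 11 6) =[3, 1, 5, 11, 4, 9, 2, 10, 0, 6, 7, 8] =(0 3 11 8)(2 5 9 6)(7 10)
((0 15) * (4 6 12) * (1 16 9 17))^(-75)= ((0 15)(1 16 9 17)(4 6 12))^(-75)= (0 15)(1 16 9 17)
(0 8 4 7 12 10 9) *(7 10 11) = (0 8 4 10 9)(7 12 11) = [8, 1, 2, 3, 10, 5, 6, 12, 4, 0, 9, 7, 11]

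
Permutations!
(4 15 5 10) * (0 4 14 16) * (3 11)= (0 4 15 5 10 14 16)(3 11)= [4, 1, 2, 11, 15, 10, 6, 7, 8, 9, 14, 3, 12, 13, 16, 5, 0]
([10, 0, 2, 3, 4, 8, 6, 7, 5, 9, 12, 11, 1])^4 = [0, 1, 2, 3, 4, 5, 6, 7, 8, 9, 10, 11, 12]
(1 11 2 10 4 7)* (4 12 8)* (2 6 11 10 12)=[0, 10, 12, 3, 7, 5, 11, 1, 4, 9, 2, 6, 8]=(1 10 2 12 8 4 7)(6 11)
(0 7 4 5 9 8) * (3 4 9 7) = (0 3 4 5 7 9 8) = [3, 1, 2, 4, 5, 7, 6, 9, 0, 8]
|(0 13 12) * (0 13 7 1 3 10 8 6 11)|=|(0 7 1 3 10 8 6 11)(12 13)|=8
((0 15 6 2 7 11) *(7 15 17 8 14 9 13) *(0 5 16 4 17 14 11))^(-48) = (17)(0 9 7 14 13)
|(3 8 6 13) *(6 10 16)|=|(3 8 10 16 6 13)|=6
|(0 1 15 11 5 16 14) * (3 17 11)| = |(0 1 15 3 17 11 5 16 14)| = 9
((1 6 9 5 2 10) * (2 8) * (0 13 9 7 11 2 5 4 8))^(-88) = ((0 13 9 4 8 5)(1 6 7 11 2 10))^(-88) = (0 9 8)(1 7 2)(4 5 13)(6 11 10)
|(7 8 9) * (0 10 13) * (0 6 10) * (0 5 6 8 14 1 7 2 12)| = 9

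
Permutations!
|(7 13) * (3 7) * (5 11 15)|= 3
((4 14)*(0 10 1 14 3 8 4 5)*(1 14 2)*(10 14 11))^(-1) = (0 5 14)(1 2)(3 4 8)(10 11)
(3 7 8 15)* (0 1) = (0 1)(3 7 8 15) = [1, 0, 2, 7, 4, 5, 6, 8, 15, 9, 10, 11, 12, 13, 14, 3]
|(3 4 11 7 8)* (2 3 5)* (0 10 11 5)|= 20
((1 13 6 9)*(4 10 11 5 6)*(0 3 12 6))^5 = ((0 3 12 6 9 1 13 4 10 11 5))^5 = (0 1 5 9 11 6 10 12 4 3 13)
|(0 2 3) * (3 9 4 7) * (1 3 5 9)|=|(0 2 1 3)(4 7 5 9)|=4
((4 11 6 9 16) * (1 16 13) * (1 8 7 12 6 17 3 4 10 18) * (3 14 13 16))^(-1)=((1 3 4 11 17 14 13 8 7 12 6 9 16 10 18))^(-1)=(1 18 10 16 9 6 12 7 8 13 14 17 11 4 3)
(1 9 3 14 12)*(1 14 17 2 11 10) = (1 9 3 17 2 11 10)(12 14) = [0, 9, 11, 17, 4, 5, 6, 7, 8, 3, 1, 10, 14, 13, 12, 15, 16, 2]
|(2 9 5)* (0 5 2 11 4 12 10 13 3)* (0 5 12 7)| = 18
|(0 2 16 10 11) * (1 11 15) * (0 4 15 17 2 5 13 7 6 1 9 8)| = 44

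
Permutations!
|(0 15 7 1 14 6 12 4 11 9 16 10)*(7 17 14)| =22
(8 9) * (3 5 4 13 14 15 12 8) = (3 5 4 13 14 15 12 8 9) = [0, 1, 2, 5, 13, 4, 6, 7, 9, 3, 10, 11, 8, 14, 15, 12]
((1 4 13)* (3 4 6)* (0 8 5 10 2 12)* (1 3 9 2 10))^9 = (13)(0 8 5 1 6 9 2 12)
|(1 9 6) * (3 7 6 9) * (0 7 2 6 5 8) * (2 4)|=|(9)(0 7 5 8)(1 3 4 2 6)|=20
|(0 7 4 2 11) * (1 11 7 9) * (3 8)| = |(0 9 1 11)(2 7 4)(3 8)| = 12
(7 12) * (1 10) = (1 10)(7 12) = [0, 10, 2, 3, 4, 5, 6, 12, 8, 9, 1, 11, 7]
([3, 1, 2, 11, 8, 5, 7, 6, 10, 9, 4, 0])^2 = (0 11 3)(4 10 8)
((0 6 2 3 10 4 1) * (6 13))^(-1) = ((0 13 6 2 3 10 4 1))^(-1) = (0 1 4 10 3 2 6 13)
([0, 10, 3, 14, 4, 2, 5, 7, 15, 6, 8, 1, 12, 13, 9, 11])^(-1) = (1 11 15 8 10)(2 5 6 9 14 3)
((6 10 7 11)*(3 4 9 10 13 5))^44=(3 5 13 6 11 7 10 9 4)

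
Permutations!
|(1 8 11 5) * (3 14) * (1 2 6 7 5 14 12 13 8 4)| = 12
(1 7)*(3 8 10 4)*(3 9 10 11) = (1 7)(3 8 11)(4 9 10) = [0, 7, 2, 8, 9, 5, 6, 1, 11, 10, 4, 3]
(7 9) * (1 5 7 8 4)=(1 5 7 9 8 4)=[0, 5, 2, 3, 1, 7, 6, 9, 4, 8]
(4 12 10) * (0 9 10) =[9, 1, 2, 3, 12, 5, 6, 7, 8, 10, 4, 11, 0] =(0 9 10 4 12)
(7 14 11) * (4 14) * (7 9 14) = [0, 1, 2, 3, 7, 5, 6, 4, 8, 14, 10, 9, 12, 13, 11] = (4 7)(9 14 11)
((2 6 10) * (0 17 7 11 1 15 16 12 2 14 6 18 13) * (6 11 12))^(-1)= ((0 17 7 12 2 18 13)(1 15 16 6 10 14 11))^(-1)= (0 13 18 2 12 7 17)(1 11 14 10 6 16 15)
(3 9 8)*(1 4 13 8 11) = (1 4 13 8 3 9 11) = [0, 4, 2, 9, 13, 5, 6, 7, 3, 11, 10, 1, 12, 8]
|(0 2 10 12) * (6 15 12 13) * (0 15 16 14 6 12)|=|(0 2 10 13 12 15)(6 16 14)|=6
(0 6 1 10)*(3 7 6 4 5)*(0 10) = (10)(0 4 5 3 7 6 1) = [4, 0, 2, 7, 5, 3, 1, 6, 8, 9, 10]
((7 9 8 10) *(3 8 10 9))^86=(3 8 9 10 7)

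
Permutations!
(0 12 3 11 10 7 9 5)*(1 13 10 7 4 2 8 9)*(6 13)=(0 12 3 11 7 1 6 13 10 4 2 8 9 5)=[12, 6, 8, 11, 2, 0, 13, 1, 9, 5, 4, 7, 3, 10]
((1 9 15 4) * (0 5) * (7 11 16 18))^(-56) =(18)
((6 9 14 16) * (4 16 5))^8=((4 16 6 9 14 5))^8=(4 6 14)(5 16 9)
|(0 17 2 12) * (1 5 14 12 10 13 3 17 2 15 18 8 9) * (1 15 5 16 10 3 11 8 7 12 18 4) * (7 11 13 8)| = |(0 2 3 17 5 14 18 11 7 12)(1 16 10 8 9 15 4)| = 70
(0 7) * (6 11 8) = (0 7)(6 11 8) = [7, 1, 2, 3, 4, 5, 11, 0, 6, 9, 10, 8]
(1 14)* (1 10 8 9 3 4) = (1 14 10 8 9 3 4) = [0, 14, 2, 4, 1, 5, 6, 7, 9, 3, 8, 11, 12, 13, 10]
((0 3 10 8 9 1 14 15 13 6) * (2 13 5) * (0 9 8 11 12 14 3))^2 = ((1 3 10 11 12 14 15 5 2 13 6 9))^2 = (1 10 12 15 2 6)(3 11 14 5 13 9)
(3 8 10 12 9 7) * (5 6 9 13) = [0, 1, 2, 8, 4, 6, 9, 3, 10, 7, 12, 11, 13, 5] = (3 8 10 12 13 5 6 9 7)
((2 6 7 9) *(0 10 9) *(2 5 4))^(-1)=((0 10 9 5 4 2 6 7))^(-1)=(0 7 6 2 4 5 9 10)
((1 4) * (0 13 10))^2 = (0 10 13)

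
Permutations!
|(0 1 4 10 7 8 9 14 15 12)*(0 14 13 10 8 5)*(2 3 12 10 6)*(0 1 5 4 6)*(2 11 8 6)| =16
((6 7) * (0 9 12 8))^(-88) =(12)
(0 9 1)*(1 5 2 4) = [9, 0, 4, 3, 1, 2, 6, 7, 8, 5] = (0 9 5 2 4 1)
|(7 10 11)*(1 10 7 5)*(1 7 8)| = |(1 10 11 5 7 8)| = 6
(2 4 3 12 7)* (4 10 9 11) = (2 10 9 11 4 3 12 7) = [0, 1, 10, 12, 3, 5, 6, 2, 8, 11, 9, 4, 7]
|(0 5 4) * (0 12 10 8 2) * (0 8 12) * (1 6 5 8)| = 14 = |(0 8 2 1 6 5 4)(10 12)|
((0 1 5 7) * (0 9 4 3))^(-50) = (0 3 4 9 7 5 1)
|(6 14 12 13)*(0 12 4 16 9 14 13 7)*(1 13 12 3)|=|(0 3 1 13 6 12 7)(4 16 9 14)|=28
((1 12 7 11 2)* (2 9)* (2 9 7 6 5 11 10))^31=(1 2 10 7 11 5 6 12)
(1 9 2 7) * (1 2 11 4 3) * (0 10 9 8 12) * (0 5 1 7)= (0 10 9 11 4 3 7 2)(1 8 12 5)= [10, 8, 0, 7, 3, 1, 6, 2, 12, 11, 9, 4, 5]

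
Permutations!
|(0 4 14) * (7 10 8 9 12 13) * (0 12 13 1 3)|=|(0 4 14 12 1 3)(7 10 8 9 13)|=30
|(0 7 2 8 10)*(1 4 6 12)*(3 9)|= 20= |(0 7 2 8 10)(1 4 6 12)(3 9)|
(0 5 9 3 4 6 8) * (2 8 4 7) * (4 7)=(0 5 9 3 4 6 7 2 8)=[5, 1, 8, 4, 6, 9, 7, 2, 0, 3]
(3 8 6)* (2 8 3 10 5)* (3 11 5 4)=[0, 1, 8, 11, 3, 2, 10, 7, 6, 9, 4, 5]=(2 8 6 10 4 3 11 5)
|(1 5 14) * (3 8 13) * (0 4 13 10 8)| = |(0 4 13 3)(1 5 14)(8 10)| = 12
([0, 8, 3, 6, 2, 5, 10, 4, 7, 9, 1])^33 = [0, 8, 3, 6, 2, 5, 10, 4, 7, 9, 1]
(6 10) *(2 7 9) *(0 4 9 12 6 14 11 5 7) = (0 4 9 2)(5 7 12 6 10 14 11) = [4, 1, 0, 3, 9, 7, 10, 12, 8, 2, 14, 5, 6, 13, 11]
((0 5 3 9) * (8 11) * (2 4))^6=(11)(0 3)(5 9)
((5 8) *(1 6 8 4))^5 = (8)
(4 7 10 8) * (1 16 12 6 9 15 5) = (1 16 12 6 9 15 5)(4 7 10 8) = [0, 16, 2, 3, 7, 1, 9, 10, 4, 15, 8, 11, 6, 13, 14, 5, 12]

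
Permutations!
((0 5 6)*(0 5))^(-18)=((5 6))^(-18)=(6)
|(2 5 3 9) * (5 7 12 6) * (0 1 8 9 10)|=|(0 1 8 9 2 7 12 6 5 3 10)|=11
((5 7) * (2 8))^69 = ((2 8)(5 7))^69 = (2 8)(5 7)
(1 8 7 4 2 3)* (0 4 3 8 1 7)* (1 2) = (0 4 1 2 8)(3 7) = [4, 2, 8, 7, 1, 5, 6, 3, 0]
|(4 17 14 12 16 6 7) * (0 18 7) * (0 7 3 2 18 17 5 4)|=42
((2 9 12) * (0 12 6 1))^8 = ((0 12 2 9 6 1))^8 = (0 2 6)(1 12 9)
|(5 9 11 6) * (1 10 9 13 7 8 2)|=10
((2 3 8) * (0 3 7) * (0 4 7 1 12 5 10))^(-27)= ((0 3 8 2 1 12 5 10)(4 7))^(-27)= (0 12 8 10 1 3 5 2)(4 7)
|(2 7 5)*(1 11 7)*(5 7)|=4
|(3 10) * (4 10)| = |(3 4 10)| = 3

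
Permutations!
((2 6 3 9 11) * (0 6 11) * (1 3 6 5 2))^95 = ((0 5 2 11 1 3 9))^95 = (0 1 5 3 2 9 11)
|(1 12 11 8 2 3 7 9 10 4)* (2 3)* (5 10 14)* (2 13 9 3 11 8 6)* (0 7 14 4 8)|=|(0 7 3 14 5 10 8 11 6 2 13 9 4 1 12)|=15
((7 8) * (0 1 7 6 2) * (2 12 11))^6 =(0 11 6 7)(1 2 12 8)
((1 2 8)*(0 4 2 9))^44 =(0 2 1)(4 8 9) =((0 4 2 8 1 9))^44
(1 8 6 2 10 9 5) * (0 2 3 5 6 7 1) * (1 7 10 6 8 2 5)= (0 5)(1 2 6 3)(8 10 9)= [5, 2, 6, 1, 4, 0, 3, 7, 10, 8, 9]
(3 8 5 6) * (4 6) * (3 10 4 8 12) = [0, 1, 2, 12, 6, 8, 10, 7, 5, 9, 4, 11, 3] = (3 12)(4 6 10)(5 8)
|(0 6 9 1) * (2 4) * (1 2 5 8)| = 8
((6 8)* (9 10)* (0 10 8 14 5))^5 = (0 14 8 10 5 6 9)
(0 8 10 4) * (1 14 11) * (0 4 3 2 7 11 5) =(0 8 10 3 2 7 11 1 14 5) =[8, 14, 7, 2, 4, 0, 6, 11, 10, 9, 3, 1, 12, 13, 5]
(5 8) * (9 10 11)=(5 8)(9 10 11)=[0, 1, 2, 3, 4, 8, 6, 7, 5, 10, 11, 9]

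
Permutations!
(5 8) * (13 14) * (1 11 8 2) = (1 11 8 5 2)(13 14) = [0, 11, 1, 3, 4, 2, 6, 7, 5, 9, 10, 8, 12, 14, 13]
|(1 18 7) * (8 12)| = |(1 18 7)(8 12)| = 6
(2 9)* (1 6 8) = [0, 6, 9, 3, 4, 5, 8, 7, 1, 2] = (1 6 8)(2 9)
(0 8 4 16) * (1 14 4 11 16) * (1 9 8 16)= (0 16)(1 14 4 9 8 11)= [16, 14, 2, 3, 9, 5, 6, 7, 11, 8, 10, 1, 12, 13, 4, 15, 0]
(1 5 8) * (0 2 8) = [2, 5, 8, 3, 4, 0, 6, 7, 1] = (0 2 8 1 5)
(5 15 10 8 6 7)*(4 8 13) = (4 8 6 7 5 15 10 13) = [0, 1, 2, 3, 8, 15, 7, 5, 6, 9, 13, 11, 12, 4, 14, 10]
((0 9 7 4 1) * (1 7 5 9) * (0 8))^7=(0 1 8)(4 7)(5 9)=((0 1 8)(4 7)(5 9))^7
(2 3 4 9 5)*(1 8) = [0, 8, 3, 4, 9, 2, 6, 7, 1, 5] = (1 8)(2 3 4 9 5)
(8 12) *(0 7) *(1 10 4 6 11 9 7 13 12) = (0 13 12 8 1 10 4 6 11 9 7) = [13, 10, 2, 3, 6, 5, 11, 0, 1, 7, 4, 9, 8, 12]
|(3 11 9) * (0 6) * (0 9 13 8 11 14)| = |(0 6 9 3 14)(8 11 13)| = 15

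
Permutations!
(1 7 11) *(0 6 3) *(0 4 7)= [6, 0, 2, 4, 7, 5, 3, 11, 8, 9, 10, 1]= (0 6 3 4 7 11 1)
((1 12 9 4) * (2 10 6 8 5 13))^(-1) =(1 4 9 12)(2 13 5 8 6 10)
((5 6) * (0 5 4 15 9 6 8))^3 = (4 6 9 15)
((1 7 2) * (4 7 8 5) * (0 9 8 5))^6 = (9)(1 5 4 7 2)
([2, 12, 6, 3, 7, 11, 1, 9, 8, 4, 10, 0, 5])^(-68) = (0 6 12 11 2 1 5)(4 7 9)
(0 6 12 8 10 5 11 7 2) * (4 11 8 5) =(0 6 12 5 8 10 4 11 7 2) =[6, 1, 0, 3, 11, 8, 12, 2, 10, 9, 4, 7, 5]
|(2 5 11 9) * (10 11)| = 5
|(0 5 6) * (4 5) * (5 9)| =5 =|(0 4 9 5 6)|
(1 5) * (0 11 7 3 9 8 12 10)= (0 11 7 3 9 8 12 10)(1 5)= [11, 5, 2, 9, 4, 1, 6, 3, 12, 8, 0, 7, 10]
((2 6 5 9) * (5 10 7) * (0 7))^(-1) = ((0 7 5 9 2 6 10))^(-1) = (0 10 6 2 9 5 7)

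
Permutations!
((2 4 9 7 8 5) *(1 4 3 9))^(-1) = (1 4)(2 5 8 7 9 3)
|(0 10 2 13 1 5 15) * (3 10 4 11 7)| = 11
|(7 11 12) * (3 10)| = |(3 10)(7 11 12)| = 6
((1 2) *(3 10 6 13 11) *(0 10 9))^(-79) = (0 3 13 10 9 11 6)(1 2)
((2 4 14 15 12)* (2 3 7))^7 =(15)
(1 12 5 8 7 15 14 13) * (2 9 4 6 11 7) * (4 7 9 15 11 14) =[0, 12, 15, 3, 6, 8, 14, 11, 2, 7, 10, 9, 5, 1, 13, 4] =(1 12 5 8 2 15 4 6 14 13)(7 11 9)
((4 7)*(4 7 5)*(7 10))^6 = ((4 5)(7 10))^6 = (10)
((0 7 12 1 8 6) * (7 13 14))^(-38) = (0 14 12 8)(1 6 13 7)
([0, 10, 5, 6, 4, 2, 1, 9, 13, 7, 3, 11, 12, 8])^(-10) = (13)(1 3)(6 10)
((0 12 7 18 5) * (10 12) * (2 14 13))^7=((0 10 12 7 18 5)(2 14 13))^7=(0 10 12 7 18 5)(2 14 13)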